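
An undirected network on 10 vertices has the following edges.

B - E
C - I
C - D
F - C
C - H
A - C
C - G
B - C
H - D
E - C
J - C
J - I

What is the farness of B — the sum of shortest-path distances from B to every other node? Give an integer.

16

Distances from B: A:2, C:1, D:2, E:1, F:2, G:2, H:2, I:2, J:2.
Sum = 2 + 1 + 2 + 1 + 2 + 2 + 2 + 2 + 2 = 16.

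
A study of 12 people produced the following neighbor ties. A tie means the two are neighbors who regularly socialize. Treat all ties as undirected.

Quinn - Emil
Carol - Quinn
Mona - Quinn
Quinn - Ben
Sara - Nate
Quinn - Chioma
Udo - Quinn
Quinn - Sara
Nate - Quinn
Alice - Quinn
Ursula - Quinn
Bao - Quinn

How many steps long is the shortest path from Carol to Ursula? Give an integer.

One shortest route is Carol – Quinn – Ursula, which uses 2 edges, and Carol and Ursula are not directly tied, so nothing shorter exists. So d(Carol,Ursula) = 2.

2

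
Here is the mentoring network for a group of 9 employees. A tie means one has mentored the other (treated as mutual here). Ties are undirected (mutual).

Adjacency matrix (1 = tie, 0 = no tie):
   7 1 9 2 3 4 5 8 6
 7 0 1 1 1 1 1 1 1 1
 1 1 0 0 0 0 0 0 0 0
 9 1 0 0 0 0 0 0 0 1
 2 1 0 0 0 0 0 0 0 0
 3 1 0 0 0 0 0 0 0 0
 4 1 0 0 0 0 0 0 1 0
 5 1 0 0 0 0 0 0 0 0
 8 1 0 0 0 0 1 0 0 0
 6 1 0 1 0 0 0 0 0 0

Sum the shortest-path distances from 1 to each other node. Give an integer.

Distances from 1: 2:2, 3:2, 4:2, 5:2, 6:2, 7:1, 8:2, 9:2.
Sum = 2 + 2 + 2 + 2 + 2 + 1 + 2 + 2 = 15.

15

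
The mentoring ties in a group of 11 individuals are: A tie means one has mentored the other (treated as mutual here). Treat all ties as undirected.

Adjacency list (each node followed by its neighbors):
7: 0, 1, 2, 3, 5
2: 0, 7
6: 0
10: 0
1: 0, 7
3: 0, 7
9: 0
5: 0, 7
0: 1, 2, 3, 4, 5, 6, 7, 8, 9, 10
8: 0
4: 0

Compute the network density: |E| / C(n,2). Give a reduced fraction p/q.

14/55

There are 14 edges and 11 nodes, so the maximum possible is C(11,2) = 55.
Density = 14/55.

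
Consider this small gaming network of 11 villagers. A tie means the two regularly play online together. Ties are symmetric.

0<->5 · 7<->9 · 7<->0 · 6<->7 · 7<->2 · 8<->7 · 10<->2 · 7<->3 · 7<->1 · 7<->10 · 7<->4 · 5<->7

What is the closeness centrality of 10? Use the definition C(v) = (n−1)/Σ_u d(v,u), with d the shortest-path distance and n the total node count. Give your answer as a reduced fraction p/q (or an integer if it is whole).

5/9

Distances from 10: 0:2, 1:2, 2:1, 3:2, 4:2, 5:2, 6:2, 7:1, 8:2, 9:2. Sum = 18.
n = 11, so closeness = 10/18 = 5/9.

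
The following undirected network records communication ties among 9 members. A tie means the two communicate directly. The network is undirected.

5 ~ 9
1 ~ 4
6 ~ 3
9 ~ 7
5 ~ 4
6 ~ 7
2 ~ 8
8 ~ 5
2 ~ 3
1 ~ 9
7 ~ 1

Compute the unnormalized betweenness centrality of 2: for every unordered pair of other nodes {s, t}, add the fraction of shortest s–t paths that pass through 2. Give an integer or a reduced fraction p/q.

Pairs whose geodesics pass through 2 — 6–8: 1; 4–3: 1/2; 5–3: 1; 8–3: 1.
All other pairs contribute 0.
Summing the contributions gives betweenness(2) = 7/2.

7/2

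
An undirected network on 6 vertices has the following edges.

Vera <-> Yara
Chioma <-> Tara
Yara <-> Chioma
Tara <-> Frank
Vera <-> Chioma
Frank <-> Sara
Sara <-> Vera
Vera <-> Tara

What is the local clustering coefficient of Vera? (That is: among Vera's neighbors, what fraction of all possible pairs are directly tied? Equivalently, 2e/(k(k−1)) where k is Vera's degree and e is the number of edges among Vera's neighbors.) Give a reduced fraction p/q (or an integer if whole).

Vera's neighbors: Chioma, Sara, Tara, and Yara (k = 4).
Possible neighbor pairs: C(4,2) = 6. Edges among them: Chioma–Tara, Chioma–Yara → e = 2.
Clustering(Vera) = 2/6 = 1/3.

1/3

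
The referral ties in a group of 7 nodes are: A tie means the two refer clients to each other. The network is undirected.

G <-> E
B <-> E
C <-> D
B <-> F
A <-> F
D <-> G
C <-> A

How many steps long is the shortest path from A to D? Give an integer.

One shortest route is A – C – D, which uses 2 edges, and A and D are not directly tied, so nothing shorter exists. So d(A,D) = 2.

2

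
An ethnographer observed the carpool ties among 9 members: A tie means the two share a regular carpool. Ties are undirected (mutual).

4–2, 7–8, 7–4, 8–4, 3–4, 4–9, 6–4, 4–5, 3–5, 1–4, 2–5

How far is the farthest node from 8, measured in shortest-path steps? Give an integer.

Distances from 8: 1:2, 2:2, 3:2, 4:1, 5:2, 6:2, 7:1, 9:2.
The largest is 2 (to 3, 5, 1, 6, 2, and 9), so the eccentricity of 8 is 2.

2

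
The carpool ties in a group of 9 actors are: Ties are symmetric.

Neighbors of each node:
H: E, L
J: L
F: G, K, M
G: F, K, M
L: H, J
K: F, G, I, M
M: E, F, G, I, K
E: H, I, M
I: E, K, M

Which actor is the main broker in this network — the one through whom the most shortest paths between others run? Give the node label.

E

Unnormalized betweenness of each node: E:15, F:0, G:0, H:12, I:2, J:0, K:1, L:7, M:11.
E has the largest value, 15, making it the main broker — the node through which the most shortest paths run.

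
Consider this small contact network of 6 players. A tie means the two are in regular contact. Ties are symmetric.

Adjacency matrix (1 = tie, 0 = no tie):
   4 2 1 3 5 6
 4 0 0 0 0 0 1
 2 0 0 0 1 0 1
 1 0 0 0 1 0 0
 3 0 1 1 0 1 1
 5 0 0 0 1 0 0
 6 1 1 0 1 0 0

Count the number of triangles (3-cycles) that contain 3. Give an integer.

3's neighbors: 1, 2, 5, and 6.
Neighbor pairs that are themselves tied: 3–2–6. Each forms one triangle with 3, for 1 in total.

1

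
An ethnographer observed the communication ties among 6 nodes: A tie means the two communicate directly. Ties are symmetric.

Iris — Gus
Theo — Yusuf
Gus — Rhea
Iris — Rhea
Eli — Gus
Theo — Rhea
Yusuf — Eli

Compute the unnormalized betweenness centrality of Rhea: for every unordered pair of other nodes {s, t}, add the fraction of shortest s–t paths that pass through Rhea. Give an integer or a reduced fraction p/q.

Pairs whose geodesics pass through Rhea — Yusuf–Iris: 1/2; Gus–Theo: 1; Iris–Theo: 1.
All other pairs contribute 0.
Summing the contributions gives betweenness(Rhea) = 5/2.

5/2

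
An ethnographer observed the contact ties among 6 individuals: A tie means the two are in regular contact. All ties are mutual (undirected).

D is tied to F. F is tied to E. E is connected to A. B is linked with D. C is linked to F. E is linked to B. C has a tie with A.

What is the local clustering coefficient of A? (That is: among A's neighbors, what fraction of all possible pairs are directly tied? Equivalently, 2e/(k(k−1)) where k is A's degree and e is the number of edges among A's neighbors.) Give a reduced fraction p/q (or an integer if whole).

A's neighbors: C and E (k = 2).
Possible neighbor pairs: C(2,2) = 1. Edges among them: none → e = 0.
Clustering(A) = 0/1.

0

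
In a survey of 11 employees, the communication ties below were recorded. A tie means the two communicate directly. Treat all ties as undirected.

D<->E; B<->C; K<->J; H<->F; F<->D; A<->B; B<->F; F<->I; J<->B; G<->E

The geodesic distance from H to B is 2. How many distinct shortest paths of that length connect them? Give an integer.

The shortest distance is 2, and the only length-2 path is H–F–B. So there is exactly 1 shortest path.

1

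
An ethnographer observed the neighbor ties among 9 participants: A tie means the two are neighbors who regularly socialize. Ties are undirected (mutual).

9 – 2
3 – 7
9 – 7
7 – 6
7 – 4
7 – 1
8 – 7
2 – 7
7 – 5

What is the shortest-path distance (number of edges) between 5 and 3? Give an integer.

One shortest route is 5 – 7 – 3, which uses 2 edges, and 5 and 3 are not directly tied, so nothing shorter exists. So d(5,3) = 2.

2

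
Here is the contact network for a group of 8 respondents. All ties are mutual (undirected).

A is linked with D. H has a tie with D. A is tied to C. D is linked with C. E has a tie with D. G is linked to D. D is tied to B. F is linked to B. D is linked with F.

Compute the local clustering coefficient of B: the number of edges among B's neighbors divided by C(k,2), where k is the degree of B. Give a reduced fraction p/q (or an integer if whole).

1

B's neighbors: D and F (k = 2).
Possible neighbor pairs: C(2,2) = 1. Edges among them: D–F → e = 1.
Clustering(B) = 1/1.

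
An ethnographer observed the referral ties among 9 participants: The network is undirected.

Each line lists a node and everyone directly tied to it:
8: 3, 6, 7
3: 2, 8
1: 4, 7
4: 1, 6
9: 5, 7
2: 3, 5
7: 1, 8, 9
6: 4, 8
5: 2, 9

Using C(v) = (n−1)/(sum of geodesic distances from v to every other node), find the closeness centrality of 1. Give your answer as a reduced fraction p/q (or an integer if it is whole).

4/9

Distances from 1: 2:4, 3:3, 4:1, 5:3, 6:2, 7:1, 8:2, 9:2. Sum = 18.
n = 9, so closeness = 8/18 = 4/9.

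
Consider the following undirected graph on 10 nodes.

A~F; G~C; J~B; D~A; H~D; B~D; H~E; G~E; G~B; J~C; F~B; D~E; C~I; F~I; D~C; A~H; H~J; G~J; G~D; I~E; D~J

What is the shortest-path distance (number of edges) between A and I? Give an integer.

2

One shortest route is A – F – I, which uses 2 edges, and A and I are not directly tied, so nothing shorter exists. So d(A,I) = 2.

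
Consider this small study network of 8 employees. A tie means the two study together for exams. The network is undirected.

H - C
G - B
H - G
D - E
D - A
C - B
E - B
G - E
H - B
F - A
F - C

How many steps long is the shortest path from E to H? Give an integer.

2

One shortest route is E – G – H, which uses 2 edges, and E and H are not directly tied, so nothing shorter exists. So d(E,H) = 2.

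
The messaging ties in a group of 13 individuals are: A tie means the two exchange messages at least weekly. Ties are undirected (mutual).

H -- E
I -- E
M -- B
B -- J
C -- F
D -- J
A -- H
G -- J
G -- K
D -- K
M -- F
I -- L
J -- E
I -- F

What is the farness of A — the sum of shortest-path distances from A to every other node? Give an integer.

44

Distances from A: B:4, C:5, D:4, E:2, F:4, G:4, H:1, I:3, J:3, K:5, L:4, M:5.
Sum = 4 + 5 + 4 + 2 + 4 + 4 + 1 + 3 + 3 + 5 + 4 + 5 = 44.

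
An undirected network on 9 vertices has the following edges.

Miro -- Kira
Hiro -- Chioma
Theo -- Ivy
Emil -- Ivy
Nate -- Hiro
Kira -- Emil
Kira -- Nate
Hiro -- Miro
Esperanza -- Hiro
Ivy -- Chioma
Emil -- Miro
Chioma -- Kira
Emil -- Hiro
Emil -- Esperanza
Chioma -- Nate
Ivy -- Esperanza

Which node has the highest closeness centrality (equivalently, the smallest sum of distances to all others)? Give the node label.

Farness (sum of distances to all others) for each node — Chioma:12, Emil:11, Esperanza:13, Hiro:12, Ivy:12, Kira:13, Miro:14, Nate:14, Theo:19.
The smallest farness is 11, for Emil, so Emil has the highest closeness.

Emil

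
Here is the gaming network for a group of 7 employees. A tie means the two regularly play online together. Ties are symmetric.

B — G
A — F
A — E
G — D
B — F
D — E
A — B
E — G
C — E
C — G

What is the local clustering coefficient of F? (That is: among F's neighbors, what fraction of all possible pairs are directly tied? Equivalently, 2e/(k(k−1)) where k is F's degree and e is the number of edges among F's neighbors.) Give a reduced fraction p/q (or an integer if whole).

F's neighbors: A and B (k = 2).
Possible neighbor pairs: C(2,2) = 1. Edges among them: A–B → e = 1.
Clustering(F) = 1/1.

1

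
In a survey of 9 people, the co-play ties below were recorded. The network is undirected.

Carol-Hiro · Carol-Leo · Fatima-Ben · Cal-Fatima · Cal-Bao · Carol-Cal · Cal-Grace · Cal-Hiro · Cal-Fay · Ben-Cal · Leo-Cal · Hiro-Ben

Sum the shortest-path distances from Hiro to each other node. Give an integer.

13

Distances from Hiro: Bao:2, Ben:1, Cal:1, Carol:1, Fatima:2, Fay:2, Grace:2, Leo:2.
Sum = 2 + 1 + 1 + 1 + 2 + 2 + 2 + 2 = 13.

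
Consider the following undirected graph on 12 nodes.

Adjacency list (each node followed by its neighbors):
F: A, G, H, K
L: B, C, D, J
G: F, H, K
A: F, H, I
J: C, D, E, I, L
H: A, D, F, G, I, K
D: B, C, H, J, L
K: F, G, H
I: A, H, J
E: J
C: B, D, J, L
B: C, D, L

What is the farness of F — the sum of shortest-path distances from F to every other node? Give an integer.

24

Distances from F: A:1, B:3, C:3, D:2, E:4, G:1, H:1, I:2, J:3, K:1, L:3.
Sum = 1 + 3 + 3 + 2 + 4 + 1 + 1 + 2 + 3 + 1 + 3 = 24.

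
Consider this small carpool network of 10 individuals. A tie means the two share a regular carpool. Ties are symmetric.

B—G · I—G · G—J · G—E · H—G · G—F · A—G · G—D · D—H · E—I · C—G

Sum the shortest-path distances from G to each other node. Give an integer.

9

Distances from G: A:1, B:1, C:1, D:1, E:1, F:1, H:1, I:1, J:1.
Sum = 1 + 1 + 1 + 1 + 1 + 1 + 1 + 1 + 1 = 9.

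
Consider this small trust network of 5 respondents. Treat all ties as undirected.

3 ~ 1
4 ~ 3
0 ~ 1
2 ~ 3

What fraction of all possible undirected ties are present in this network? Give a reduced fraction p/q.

There are 4 edges and 5 nodes, so the maximum possible is C(5,2) = 10.
Density = 4/10 = 2/5.

2/5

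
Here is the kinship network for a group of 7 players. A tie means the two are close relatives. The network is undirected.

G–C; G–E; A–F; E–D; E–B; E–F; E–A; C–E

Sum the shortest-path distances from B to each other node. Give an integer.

11

Distances from B: A:2, C:2, D:2, E:1, F:2, G:2.
Sum = 2 + 2 + 2 + 1 + 2 + 2 = 11.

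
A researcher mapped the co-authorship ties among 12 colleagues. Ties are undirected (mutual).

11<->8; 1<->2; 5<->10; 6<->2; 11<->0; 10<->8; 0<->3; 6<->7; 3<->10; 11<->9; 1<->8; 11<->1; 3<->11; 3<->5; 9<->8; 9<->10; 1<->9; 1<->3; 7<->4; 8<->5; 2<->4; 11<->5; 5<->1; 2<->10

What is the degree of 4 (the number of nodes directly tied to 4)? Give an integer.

2

4 is directly tied to 2 and 7. That is 2 neighbors, so the degree of 4 is 2.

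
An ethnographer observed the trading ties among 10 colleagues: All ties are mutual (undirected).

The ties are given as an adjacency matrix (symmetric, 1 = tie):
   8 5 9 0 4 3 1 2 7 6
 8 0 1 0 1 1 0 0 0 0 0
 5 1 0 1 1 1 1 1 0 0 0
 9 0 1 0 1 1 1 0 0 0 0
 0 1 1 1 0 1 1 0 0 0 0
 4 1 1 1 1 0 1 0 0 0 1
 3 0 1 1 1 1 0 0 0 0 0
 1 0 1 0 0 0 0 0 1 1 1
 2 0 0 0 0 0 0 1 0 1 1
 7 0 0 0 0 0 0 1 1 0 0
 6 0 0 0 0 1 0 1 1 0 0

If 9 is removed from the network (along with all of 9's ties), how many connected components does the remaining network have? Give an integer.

9's neighbors (0, 3, 4, and 5) remain reachable from one another through other ties, so the rest of the network stays in one piece.

1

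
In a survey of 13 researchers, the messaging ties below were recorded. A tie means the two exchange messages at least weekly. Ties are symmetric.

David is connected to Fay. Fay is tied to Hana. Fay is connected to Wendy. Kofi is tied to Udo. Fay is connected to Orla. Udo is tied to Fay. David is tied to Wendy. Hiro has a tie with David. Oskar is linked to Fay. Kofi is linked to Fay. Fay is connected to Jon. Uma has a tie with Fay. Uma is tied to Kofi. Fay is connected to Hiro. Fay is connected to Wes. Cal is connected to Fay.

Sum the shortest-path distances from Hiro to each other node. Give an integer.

Distances from Hiro: Cal:2, David:1, Fay:1, Hana:2, Jon:2, Kofi:2, Orla:2, Oskar:2, Udo:2, Uma:2, Wendy:2, Wes:2.
Sum = 2 + 1 + 1 + 2 + 2 + 2 + 2 + 2 + 2 + 2 + 2 + 2 = 22.

22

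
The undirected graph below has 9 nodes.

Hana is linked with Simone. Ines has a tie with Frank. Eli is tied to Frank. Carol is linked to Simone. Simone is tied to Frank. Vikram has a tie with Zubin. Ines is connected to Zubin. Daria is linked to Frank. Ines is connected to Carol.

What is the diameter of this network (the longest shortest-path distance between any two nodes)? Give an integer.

Eccentricity of each node (its greatest distance to any other): Carol:3, Daria:4, Eli:4, Frank:3, Hana:5, Ines:3, Simone:4, Vikram:5, Zubin:4.
The maximum eccentricity is 5, realized for instance by the pair Vikram–Hana via Vikram – Zubin – Ines – Carol – Simone – Hana. So the diameter is 5.

5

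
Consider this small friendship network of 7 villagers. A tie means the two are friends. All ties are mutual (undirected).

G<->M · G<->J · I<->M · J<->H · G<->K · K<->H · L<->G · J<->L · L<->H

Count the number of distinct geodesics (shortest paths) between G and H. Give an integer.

The shortest distance is 2. The length-2 paths are: G–J–H; G–K–H; G–L–H.
That gives 3 distinct shortest paths.

3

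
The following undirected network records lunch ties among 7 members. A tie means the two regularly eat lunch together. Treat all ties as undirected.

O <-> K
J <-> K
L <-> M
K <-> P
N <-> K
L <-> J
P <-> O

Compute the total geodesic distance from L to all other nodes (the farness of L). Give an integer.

Distances from L: J:1, K:2, M:1, N:3, O:3, P:3.
Sum = 1 + 2 + 1 + 3 + 3 + 3 = 13.

13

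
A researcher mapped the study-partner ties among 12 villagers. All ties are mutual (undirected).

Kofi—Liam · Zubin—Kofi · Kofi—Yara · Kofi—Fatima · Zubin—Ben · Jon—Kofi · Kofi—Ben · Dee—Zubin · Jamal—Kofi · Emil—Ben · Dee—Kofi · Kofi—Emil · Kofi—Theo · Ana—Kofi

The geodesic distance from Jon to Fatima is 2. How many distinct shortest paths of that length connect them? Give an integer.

1

The shortest distance is 2, and the only length-2 path is Jon–Kofi–Fatima. So there is exactly 1 shortest path.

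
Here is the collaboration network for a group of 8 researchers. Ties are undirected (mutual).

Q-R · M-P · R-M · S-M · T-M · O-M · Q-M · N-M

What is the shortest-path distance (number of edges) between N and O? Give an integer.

2

One shortest route is N – M – O, which uses 2 edges, and N and O are not directly tied, so nothing shorter exists. So d(N,O) = 2.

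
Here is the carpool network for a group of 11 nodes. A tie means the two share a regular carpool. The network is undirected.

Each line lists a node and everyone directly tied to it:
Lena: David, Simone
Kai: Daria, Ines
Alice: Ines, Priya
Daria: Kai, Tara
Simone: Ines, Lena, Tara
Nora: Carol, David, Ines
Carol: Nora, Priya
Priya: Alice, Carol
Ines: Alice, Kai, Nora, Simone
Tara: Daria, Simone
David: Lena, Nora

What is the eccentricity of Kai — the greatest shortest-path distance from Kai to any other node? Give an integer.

3

Distances from Kai: Alice:2, Carol:3, Daria:1, David:3, Ines:1, Lena:3, Nora:2, Priya:3, Simone:2, Tara:2.
The largest is 3 (to Priya, Lena, David, and Carol), so the eccentricity of Kai is 3.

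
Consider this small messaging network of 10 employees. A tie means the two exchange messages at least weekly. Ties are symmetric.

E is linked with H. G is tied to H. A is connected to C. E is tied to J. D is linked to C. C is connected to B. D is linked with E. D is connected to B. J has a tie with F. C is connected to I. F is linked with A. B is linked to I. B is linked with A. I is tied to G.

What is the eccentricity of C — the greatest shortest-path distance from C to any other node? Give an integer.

3

Distances from C: A:1, B:1, D:1, E:2, F:2, G:2, H:3, I:1, J:3.
The largest is 3 (to J and H), so the eccentricity of C is 3.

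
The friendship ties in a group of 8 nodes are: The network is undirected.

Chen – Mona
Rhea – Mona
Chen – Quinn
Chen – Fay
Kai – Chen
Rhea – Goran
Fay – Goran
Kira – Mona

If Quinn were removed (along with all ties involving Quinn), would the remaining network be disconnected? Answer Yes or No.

No

Even without Quinn, every remaining node can still reach every other (the residual graph is connected), so Quinn is not a cut vertex.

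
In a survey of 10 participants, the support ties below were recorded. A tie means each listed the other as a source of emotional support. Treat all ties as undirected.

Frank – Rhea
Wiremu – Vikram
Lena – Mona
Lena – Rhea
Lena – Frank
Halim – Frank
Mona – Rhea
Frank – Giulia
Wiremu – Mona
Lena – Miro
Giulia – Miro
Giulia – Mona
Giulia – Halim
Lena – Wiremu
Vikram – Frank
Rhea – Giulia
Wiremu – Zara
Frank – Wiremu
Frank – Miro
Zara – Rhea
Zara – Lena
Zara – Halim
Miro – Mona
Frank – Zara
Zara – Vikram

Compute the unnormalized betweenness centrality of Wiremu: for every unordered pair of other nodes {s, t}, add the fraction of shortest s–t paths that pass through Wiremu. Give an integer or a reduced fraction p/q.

28/15

Pairs whose geodesics pass through Wiremu — Lena–Vikram: 1/3; Frank–Mona: 1/5; Mona–Vikram: 1; Mona–Zara: 1/3.
All other pairs contribute 0.
Summing the contributions gives betweenness(Wiremu) = 28/15.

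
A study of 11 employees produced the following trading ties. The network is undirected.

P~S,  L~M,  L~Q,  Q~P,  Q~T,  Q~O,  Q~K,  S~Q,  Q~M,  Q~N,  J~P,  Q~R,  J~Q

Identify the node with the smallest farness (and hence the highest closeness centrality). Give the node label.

Q

Farness (sum of distances to all others) for each node — J:18, K:19, L:18, M:18, N:19, O:19, P:17, Q:10, R:19, S:18, T:19.
The smallest farness is 10, for Q, so Q has the highest closeness.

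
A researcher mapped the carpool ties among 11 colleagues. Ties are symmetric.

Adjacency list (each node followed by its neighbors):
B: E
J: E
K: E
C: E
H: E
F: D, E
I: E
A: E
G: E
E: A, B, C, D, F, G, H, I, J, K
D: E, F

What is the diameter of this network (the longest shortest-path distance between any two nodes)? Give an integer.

Eccentricity of each node (its greatest distance to any other): A:2, B:2, C:2, D:2, E:1, F:2, G:2, H:2, I:2, J:2, K:2.
The maximum eccentricity is 2, realized for instance by the pair B–F via B – E – F. So the diameter is 2.

2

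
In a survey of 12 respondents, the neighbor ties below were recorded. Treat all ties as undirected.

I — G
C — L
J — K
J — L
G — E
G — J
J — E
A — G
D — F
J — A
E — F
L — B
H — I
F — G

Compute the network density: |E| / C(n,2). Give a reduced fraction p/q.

There are 14 edges and 12 nodes, so the maximum possible is C(12,2) = 66.
Density = 14/66 = 7/33.

7/33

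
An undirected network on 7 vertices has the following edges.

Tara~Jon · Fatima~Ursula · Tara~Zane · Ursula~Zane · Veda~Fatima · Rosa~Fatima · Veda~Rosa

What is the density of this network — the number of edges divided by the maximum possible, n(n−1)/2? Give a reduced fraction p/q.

There are 7 edges and 7 nodes, so the maximum possible is C(7,2) = 21.
Density = 7/21 = 1/3.

1/3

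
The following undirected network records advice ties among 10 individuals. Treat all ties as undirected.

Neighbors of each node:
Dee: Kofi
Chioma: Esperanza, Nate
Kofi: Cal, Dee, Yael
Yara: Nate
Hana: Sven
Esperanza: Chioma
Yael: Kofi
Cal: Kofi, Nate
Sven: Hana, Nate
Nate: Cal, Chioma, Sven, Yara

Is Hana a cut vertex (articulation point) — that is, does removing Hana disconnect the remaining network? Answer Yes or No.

Even without Hana, every remaining node can still reach every other (the residual graph is connected), so Hana is not a cut vertex.

No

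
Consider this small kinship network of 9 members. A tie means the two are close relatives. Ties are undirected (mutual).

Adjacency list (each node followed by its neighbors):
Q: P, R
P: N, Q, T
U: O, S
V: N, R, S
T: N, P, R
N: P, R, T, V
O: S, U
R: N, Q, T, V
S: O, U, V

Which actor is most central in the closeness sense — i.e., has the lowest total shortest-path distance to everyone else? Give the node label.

V

Farness (sum of distances to all others) for each node — N:14, O:22, P:18, Q:19, R:14, S:16, T:18, U:22, V:13.
The smallest farness is 13, for V, so V has the highest closeness.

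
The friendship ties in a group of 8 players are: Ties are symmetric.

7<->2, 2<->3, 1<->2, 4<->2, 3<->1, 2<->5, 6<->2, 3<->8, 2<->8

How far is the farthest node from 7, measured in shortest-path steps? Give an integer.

Distances from 7: 1:2, 2:1, 3:2, 4:2, 5:2, 6:2, 8:2.
The largest is 2 (to 5, 3, 4, 1, 8, and 6), so the eccentricity of 7 is 2.

2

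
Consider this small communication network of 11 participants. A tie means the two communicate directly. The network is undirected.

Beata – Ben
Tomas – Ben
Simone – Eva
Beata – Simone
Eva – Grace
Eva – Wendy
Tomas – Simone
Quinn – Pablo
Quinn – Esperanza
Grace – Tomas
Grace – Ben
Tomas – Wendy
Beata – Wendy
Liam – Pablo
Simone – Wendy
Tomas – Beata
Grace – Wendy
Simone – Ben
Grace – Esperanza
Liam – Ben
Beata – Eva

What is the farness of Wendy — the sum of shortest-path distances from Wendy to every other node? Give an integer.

19

Distances from Wendy: Beata:1, Ben:2, Esperanza:2, Eva:1, Grace:1, Liam:3, Pablo:4, Quinn:3, Simone:1, Tomas:1.
Sum = 1 + 2 + 2 + 1 + 1 + 3 + 4 + 3 + 1 + 1 = 19.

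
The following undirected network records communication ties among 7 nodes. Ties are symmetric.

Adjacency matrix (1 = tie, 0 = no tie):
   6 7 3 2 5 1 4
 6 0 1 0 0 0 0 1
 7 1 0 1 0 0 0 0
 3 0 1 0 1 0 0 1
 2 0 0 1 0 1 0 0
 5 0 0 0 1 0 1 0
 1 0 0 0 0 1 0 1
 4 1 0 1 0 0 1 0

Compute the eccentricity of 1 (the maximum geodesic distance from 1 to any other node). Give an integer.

Distances from 1: 2:2, 3:2, 4:1, 5:1, 6:2, 7:3.
The largest is 3 (to 7), so the eccentricity of 1 is 3.

3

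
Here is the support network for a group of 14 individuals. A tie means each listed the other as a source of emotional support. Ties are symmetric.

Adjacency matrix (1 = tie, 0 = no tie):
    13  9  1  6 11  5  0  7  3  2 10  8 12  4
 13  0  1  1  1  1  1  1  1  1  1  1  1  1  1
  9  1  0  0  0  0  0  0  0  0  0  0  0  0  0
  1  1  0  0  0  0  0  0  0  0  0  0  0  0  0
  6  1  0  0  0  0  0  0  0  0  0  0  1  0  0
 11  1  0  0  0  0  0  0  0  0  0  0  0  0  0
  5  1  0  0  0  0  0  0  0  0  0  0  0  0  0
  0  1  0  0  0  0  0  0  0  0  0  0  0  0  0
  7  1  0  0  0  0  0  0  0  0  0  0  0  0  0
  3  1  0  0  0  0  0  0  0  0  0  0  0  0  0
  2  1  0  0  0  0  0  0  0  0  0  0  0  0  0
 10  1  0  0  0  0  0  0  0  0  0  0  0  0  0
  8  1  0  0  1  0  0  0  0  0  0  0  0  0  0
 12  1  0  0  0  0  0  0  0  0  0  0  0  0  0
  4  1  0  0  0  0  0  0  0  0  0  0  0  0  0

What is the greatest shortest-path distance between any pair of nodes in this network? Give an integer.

Eccentricity of each node (its greatest distance to any other): 0:2, 1:2, 2:2, 3:2, 4:2, 5:2, 6:2, 7:2, 8:2, 9:2, 10:2, 11:2, 12:2, 13:1.
The maximum eccentricity is 2, realized for instance by the pair 9–1 via 9 – 13 – 1. So the diameter is 2.

2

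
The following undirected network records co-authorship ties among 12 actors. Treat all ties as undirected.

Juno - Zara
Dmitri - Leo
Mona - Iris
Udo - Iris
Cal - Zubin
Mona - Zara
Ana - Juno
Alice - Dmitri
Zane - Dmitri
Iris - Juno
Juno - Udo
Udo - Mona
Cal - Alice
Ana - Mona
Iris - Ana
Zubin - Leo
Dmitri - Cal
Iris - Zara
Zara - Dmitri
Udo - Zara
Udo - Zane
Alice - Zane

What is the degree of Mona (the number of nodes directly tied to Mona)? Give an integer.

Mona is directly tied to Ana, Iris, Udo, and Zara. That is 4 neighbors, so the degree of Mona is 4.

4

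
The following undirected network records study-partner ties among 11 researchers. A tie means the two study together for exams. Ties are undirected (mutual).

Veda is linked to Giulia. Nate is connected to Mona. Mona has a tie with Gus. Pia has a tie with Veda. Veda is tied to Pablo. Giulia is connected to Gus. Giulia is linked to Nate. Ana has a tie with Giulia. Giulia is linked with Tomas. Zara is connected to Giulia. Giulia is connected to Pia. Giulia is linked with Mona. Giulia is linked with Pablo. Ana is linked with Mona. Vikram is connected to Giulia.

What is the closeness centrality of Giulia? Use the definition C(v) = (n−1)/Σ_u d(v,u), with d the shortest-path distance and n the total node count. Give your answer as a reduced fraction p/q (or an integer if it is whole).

Distances from Giulia: Ana:1, Gus:1, Mona:1, Nate:1, Pablo:1, Pia:1, Tomas:1, Veda:1, Vikram:1, Zara:1. Sum = 10.
n = 11, so closeness = 10/10 = 1.

1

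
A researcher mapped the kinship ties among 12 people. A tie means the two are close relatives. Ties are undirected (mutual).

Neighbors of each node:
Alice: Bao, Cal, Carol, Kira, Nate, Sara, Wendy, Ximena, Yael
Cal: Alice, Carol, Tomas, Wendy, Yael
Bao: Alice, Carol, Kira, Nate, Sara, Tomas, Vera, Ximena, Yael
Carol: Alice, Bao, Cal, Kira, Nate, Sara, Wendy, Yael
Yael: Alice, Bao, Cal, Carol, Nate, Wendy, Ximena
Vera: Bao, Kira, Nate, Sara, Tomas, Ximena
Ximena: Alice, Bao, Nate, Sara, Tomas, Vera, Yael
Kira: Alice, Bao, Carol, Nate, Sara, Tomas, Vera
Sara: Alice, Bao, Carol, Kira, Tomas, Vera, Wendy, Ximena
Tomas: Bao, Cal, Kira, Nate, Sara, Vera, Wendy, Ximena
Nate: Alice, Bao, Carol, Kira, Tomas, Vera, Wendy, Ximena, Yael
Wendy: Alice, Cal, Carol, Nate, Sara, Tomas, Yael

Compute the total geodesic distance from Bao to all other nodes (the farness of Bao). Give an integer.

Distances from Bao: Alice:1, Cal:2, Carol:1, Kira:1, Nate:1, Sara:1, Tomas:1, Vera:1, Wendy:2, Ximena:1, Yael:1.
Sum = 1 + 2 + 1 + 1 + 1 + 1 + 1 + 1 + 2 + 1 + 1 = 13.

13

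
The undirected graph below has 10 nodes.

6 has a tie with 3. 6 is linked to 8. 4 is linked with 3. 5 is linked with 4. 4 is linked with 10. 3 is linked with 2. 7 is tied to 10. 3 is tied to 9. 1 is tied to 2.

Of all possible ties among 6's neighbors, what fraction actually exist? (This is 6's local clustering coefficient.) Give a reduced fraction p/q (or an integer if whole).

6's neighbors: 3 and 8 (k = 2).
Possible neighbor pairs: C(2,2) = 1. Edges among them: none → e = 0.
Clustering(6) = 0/1.

0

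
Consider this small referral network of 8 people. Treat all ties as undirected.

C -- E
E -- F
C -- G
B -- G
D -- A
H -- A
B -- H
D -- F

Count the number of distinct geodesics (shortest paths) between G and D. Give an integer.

The shortest distance is 4. The length-4 paths are: G–C–E–F–D; G–B–H–A–D.
That gives 2 distinct shortest paths.

2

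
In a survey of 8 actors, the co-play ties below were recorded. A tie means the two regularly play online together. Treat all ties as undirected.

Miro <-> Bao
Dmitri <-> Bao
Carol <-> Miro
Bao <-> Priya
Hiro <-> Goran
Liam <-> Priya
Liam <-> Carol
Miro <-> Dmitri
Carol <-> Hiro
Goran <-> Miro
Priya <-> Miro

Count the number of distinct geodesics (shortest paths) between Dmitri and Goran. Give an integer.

The shortest distance is 2, and the only length-2 path is Dmitri–Miro–Goran. So there is exactly 1 shortest path.

1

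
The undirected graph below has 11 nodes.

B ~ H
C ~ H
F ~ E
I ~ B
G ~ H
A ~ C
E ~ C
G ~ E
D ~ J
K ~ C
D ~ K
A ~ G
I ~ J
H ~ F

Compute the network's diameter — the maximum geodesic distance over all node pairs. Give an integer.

4

Eccentricity of each node (its greatest distance to any other): A:4, B:3, C:3, D:4, E:4, F:4, G:4, H:3, I:4, J:4, K:3.
The maximum eccentricity is 4, realized for instance by the pair I–E via I – B – H – F – E. So the diameter is 4.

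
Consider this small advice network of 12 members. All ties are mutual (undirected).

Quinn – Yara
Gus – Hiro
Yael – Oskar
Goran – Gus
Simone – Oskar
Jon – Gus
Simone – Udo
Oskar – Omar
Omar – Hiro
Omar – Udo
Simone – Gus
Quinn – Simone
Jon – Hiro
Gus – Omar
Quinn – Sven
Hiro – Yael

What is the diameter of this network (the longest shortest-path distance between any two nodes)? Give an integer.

Eccentricity of each node (its greatest distance to any other): Goran:4, Gus:3, Hiro:4, Jon:4, Omar:4, Oskar:3, Quinn:3, Simone:2, Sven:4, Udo:3, Yael:4, Yara:4.
The maximum eccentricity is 4, realized for instance by the pair Jon–Sven via Jon – Gus – Simone – Quinn – Sven. So the diameter is 4.

4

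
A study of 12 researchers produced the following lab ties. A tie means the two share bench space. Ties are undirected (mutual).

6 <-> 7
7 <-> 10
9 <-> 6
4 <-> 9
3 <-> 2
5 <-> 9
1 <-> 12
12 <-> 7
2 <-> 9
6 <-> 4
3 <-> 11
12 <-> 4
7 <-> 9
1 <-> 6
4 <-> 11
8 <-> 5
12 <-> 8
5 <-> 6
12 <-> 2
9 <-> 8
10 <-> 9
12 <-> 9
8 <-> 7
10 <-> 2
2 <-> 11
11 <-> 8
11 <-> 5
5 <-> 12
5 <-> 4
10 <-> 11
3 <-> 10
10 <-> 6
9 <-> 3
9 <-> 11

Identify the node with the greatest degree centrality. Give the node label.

9

Degrees — 1:2, 2:5, 3:4, 4:5, 5:6, 6:6, 7:5, 8:5, 9:10, 10:6, 11:7, 12:7.
The maximum is 10, attained only by 9.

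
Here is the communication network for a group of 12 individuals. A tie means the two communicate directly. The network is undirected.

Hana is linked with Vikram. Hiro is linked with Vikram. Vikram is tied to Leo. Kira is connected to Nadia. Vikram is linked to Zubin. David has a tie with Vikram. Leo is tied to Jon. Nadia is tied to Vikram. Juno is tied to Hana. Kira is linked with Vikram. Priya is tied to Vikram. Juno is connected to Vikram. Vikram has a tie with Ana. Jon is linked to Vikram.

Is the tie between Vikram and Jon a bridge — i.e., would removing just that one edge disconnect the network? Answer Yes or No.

Even without that edge, Vikram still reaches Jon via Vikram – Leo – Jon, so the network stays connected. Not a bridge.

No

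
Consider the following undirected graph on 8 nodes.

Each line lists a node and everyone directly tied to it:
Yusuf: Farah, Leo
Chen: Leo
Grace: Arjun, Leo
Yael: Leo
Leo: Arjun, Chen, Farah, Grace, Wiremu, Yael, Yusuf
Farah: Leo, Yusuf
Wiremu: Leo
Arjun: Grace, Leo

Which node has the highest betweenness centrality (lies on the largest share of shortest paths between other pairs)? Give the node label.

Leo

Unnormalized betweenness of each node: Arjun:0, Chen:0, Farah:0, Grace:0, Leo:19, Wiremu:0, Yael:0, Yusuf:0.
Leo has the largest value, 19, making it the main broker — the node through which the most shortest paths run.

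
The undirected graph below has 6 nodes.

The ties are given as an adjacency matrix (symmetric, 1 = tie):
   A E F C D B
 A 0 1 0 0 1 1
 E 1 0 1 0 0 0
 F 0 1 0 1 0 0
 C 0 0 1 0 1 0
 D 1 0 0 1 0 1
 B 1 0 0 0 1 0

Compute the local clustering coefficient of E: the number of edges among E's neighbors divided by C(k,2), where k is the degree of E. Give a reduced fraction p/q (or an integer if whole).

E's neighbors: A and F (k = 2).
Possible neighbor pairs: C(2,2) = 1. Edges among them: none → e = 0.
Clustering(E) = 0/1.

0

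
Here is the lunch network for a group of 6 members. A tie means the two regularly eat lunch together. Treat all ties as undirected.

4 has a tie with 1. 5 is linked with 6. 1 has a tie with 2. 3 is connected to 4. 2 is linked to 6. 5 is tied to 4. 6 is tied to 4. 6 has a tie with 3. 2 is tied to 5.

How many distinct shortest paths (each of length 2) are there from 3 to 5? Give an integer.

The shortest distance is 2. The length-2 paths are: 3–6–5; 3–4–5.
That gives 2 distinct shortest paths.

2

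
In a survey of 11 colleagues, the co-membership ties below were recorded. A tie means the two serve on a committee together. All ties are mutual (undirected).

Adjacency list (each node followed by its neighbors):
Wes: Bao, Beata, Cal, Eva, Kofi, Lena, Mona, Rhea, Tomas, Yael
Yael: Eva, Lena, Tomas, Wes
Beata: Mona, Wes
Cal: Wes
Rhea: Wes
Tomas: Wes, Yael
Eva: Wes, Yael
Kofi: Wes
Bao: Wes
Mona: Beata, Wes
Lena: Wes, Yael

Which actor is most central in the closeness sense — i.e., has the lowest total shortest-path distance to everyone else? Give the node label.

Wes

Farness (sum of distances to all others) for each node — Bao:19, Beata:18, Cal:19, Eva:18, Kofi:19, Lena:18, Mona:18, Rhea:19, Tomas:18, Wes:10, Yael:16.
The smallest farness is 10, for Wes, so Wes has the highest closeness.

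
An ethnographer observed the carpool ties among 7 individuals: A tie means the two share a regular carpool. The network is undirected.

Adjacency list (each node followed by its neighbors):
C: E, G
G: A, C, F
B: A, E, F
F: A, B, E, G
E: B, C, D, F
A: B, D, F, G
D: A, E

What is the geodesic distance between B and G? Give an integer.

2

One shortest route is B – F – G, which uses 2 edges, and B and G are not directly tied, so nothing shorter exists. So d(B,G) = 2.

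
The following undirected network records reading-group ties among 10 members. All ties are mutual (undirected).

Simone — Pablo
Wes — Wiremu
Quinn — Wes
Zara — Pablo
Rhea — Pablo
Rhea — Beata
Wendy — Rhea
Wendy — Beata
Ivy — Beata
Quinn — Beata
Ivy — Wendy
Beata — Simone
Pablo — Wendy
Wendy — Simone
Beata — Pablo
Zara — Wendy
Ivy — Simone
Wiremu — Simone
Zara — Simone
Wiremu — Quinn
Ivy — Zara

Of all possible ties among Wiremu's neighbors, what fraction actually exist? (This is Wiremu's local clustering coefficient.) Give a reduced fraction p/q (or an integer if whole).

Wiremu's neighbors: Quinn, Simone, and Wes (k = 3).
Possible neighbor pairs: C(3,2) = 3. Edges among them: Quinn–Wes → e = 1.
Clustering(Wiremu) = 1/3.

1/3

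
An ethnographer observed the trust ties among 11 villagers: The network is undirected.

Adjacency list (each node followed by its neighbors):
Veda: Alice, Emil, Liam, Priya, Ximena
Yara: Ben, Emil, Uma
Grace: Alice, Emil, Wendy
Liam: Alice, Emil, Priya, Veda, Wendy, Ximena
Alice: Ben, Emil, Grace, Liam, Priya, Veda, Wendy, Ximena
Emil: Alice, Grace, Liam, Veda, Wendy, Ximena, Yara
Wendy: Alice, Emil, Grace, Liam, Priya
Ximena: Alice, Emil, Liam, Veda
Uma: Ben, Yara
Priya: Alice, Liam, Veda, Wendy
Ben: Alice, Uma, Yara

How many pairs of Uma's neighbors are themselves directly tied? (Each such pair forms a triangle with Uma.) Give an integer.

1

Uma's neighbors: Ben and Yara.
Neighbor pairs that are themselves tied: Uma–Ben–Yara. Each forms one triangle with Uma, for 1 in total.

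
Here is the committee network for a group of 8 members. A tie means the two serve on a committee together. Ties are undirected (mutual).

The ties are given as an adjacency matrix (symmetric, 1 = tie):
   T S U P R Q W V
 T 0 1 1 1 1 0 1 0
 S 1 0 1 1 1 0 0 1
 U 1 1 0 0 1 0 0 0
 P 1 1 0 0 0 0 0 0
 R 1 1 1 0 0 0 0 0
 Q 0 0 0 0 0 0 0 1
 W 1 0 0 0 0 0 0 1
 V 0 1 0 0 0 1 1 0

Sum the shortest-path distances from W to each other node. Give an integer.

12

Distances from W: P:2, Q:2, R:2, S:2, T:1, U:2, V:1.
Sum = 2 + 2 + 2 + 2 + 1 + 2 + 1 = 12.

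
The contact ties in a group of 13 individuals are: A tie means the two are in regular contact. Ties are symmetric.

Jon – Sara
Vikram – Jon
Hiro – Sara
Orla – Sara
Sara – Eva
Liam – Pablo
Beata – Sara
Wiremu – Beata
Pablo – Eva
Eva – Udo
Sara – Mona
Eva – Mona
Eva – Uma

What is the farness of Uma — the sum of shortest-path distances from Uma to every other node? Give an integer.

Distances from Uma: Beata:3, Eva:1, Hiro:3, Jon:3, Liam:3, Mona:2, Orla:3, Pablo:2, Sara:2, Udo:2, Vikram:4, Wiremu:4.
Sum = 3 + 1 + 3 + 3 + 3 + 2 + 3 + 2 + 2 + 2 + 4 + 4 = 32.

32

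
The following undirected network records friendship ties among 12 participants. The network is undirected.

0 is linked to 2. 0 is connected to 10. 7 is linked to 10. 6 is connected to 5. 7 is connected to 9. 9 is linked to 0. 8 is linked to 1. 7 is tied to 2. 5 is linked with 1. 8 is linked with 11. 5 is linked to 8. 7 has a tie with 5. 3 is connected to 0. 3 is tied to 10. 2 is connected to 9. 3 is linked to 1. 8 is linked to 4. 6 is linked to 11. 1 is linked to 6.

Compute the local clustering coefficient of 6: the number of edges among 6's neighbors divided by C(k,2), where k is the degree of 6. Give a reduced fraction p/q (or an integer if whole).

1/3

6's neighbors: 1, 5, and 11 (k = 3).
Possible neighbor pairs: C(3,2) = 3. Edges among them: 1–5 → e = 1.
Clustering(6) = 1/3.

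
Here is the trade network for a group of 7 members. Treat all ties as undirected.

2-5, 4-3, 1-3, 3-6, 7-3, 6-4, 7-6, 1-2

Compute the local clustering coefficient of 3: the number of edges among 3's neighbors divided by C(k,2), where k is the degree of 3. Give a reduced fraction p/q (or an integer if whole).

1/3

3's neighbors: 1, 4, 6, and 7 (k = 4).
Possible neighbor pairs: C(4,2) = 6. Edges among them: 4–6, 6–7 → e = 2.
Clustering(3) = 2/6 = 1/3.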